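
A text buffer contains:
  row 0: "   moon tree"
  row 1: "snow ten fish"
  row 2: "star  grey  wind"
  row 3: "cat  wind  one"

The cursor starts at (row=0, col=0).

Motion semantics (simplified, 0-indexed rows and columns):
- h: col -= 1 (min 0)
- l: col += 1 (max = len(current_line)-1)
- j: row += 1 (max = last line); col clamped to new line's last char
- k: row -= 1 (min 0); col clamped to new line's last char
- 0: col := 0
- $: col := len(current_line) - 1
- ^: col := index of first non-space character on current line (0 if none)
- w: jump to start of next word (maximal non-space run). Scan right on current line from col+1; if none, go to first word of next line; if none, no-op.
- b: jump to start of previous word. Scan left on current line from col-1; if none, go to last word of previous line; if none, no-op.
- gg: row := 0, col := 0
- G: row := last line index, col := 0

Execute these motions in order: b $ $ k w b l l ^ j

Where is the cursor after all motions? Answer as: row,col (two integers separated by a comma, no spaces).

Answer: 1,3

Derivation:
After 1 (b): row=0 col=0 char='_'
After 2 ($): row=0 col=11 char='e'
After 3 ($): row=0 col=11 char='e'
After 4 (k): row=0 col=11 char='e'
After 5 (w): row=1 col=0 char='s'
After 6 (b): row=0 col=8 char='t'
After 7 (l): row=0 col=9 char='r'
After 8 (l): row=0 col=10 char='e'
After 9 (^): row=0 col=3 char='m'
After 10 (j): row=1 col=3 char='w'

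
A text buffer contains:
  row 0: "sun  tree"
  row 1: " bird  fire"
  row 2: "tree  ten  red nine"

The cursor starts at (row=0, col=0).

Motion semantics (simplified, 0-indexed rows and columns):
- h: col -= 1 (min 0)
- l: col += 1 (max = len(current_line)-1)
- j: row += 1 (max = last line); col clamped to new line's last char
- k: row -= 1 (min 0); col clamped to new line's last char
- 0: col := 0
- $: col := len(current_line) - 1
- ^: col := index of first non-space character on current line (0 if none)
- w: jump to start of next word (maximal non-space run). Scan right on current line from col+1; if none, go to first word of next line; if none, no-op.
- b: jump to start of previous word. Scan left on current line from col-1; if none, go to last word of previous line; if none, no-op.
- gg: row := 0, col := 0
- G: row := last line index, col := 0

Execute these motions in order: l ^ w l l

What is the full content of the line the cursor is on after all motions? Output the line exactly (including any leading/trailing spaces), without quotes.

Answer: sun  tree

Derivation:
After 1 (l): row=0 col=1 char='u'
After 2 (^): row=0 col=0 char='s'
After 3 (w): row=0 col=5 char='t'
After 4 (l): row=0 col=6 char='r'
After 5 (l): row=0 col=7 char='e'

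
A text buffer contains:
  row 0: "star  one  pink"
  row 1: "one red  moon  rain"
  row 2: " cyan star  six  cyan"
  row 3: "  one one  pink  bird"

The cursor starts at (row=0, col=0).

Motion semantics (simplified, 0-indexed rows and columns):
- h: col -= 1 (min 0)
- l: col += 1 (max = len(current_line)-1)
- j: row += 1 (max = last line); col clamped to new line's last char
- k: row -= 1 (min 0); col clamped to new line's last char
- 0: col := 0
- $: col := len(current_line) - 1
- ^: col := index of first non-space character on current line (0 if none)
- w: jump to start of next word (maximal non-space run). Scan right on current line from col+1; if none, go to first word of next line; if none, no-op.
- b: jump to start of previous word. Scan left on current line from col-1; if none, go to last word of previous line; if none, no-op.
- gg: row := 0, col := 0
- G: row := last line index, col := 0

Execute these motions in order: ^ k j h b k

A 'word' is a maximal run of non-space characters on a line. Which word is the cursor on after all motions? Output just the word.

After 1 (^): row=0 col=0 char='s'
After 2 (k): row=0 col=0 char='s'
After 3 (j): row=1 col=0 char='o'
After 4 (h): row=1 col=0 char='o'
After 5 (b): row=0 col=11 char='p'
After 6 (k): row=0 col=11 char='p'

Answer: pink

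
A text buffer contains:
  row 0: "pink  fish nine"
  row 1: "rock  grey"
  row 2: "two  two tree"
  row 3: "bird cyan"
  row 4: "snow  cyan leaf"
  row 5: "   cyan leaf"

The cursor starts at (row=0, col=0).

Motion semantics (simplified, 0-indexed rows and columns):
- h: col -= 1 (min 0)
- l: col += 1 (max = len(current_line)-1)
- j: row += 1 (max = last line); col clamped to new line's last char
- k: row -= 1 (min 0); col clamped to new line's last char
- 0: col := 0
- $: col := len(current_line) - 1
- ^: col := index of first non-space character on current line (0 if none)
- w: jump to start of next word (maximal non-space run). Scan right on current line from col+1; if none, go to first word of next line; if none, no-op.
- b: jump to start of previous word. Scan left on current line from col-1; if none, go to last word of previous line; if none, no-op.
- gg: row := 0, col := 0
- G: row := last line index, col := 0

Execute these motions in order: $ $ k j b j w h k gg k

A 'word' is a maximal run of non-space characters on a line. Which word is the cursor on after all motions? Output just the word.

After 1 ($): row=0 col=14 char='e'
After 2 ($): row=0 col=14 char='e'
After 3 (k): row=0 col=14 char='e'
After 4 (j): row=1 col=9 char='y'
After 5 (b): row=1 col=6 char='g'
After 6 (j): row=2 col=6 char='w'
After 7 (w): row=2 col=9 char='t'
After 8 (h): row=2 col=8 char='_'
After 9 (k): row=1 col=8 char='e'
After 10 (gg): row=0 col=0 char='p'
After 11 (k): row=0 col=0 char='p'

Answer: pink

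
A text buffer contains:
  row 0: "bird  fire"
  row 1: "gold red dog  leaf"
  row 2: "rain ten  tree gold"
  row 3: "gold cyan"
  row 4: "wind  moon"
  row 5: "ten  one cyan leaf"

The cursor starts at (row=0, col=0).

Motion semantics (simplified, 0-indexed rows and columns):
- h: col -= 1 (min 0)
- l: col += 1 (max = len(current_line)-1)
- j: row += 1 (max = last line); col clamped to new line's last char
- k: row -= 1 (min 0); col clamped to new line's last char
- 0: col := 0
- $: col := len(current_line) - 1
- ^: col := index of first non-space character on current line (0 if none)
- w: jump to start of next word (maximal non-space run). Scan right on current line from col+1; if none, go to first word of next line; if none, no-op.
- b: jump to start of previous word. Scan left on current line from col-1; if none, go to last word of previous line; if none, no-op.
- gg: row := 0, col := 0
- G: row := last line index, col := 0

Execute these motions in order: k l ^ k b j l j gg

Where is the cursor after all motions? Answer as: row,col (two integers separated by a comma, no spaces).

After 1 (k): row=0 col=0 char='b'
After 2 (l): row=0 col=1 char='i'
After 3 (^): row=0 col=0 char='b'
After 4 (k): row=0 col=0 char='b'
After 5 (b): row=0 col=0 char='b'
After 6 (j): row=1 col=0 char='g'
After 7 (l): row=1 col=1 char='o'
After 8 (j): row=2 col=1 char='a'
After 9 (gg): row=0 col=0 char='b'

Answer: 0,0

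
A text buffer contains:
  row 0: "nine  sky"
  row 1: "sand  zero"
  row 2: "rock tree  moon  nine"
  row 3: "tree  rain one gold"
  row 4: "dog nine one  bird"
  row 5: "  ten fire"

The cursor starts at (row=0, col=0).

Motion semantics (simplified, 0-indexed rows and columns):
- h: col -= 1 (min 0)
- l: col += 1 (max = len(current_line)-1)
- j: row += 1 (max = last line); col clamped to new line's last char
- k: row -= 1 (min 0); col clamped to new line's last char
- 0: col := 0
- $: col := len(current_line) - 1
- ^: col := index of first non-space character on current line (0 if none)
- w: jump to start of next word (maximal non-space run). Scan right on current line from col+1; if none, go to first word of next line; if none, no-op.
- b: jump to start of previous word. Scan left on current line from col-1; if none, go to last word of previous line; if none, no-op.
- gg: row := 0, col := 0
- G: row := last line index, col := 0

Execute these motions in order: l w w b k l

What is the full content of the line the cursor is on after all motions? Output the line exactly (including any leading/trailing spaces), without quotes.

After 1 (l): row=0 col=1 char='i'
After 2 (w): row=0 col=6 char='s'
After 3 (w): row=1 col=0 char='s'
After 4 (b): row=0 col=6 char='s'
After 5 (k): row=0 col=6 char='s'
After 6 (l): row=0 col=7 char='k'

Answer: nine  sky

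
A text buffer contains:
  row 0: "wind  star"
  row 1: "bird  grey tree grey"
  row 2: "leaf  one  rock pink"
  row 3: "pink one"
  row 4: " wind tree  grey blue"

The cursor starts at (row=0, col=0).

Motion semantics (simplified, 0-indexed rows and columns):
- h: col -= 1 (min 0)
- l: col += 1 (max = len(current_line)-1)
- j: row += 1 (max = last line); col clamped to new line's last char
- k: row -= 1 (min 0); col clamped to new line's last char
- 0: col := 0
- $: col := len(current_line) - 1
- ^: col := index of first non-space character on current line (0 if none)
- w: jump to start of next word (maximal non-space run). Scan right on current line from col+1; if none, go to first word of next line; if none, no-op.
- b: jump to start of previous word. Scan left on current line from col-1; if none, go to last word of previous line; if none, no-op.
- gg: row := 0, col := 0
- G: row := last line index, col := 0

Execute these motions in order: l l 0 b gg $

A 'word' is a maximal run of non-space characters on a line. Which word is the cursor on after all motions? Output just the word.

After 1 (l): row=0 col=1 char='i'
After 2 (l): row=0 col=2 char='n'
After 3 (0): row=0 col=0 char='w'
After 4 (b): row=0 col=0 char='w'
After 5 (gg): row=0 col=0 char='w'
After 6 ($): row=0 col=9 char='r'

Answer: star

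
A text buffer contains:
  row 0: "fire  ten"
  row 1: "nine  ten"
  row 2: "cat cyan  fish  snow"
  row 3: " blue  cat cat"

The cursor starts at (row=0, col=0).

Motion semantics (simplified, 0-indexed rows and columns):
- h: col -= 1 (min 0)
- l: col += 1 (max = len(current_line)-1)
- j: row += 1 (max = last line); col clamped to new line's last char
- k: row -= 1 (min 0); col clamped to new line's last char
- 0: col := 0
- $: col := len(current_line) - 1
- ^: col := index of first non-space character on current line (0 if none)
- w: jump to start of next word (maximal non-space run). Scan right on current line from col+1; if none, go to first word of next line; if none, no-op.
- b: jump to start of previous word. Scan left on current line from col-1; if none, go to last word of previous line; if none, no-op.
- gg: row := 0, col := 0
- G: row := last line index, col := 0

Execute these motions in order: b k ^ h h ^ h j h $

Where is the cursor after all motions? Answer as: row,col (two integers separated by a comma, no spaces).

After 1 (b): row=0 col=0 char='f'
After 2 (k): row=0 col=0 char='f'
After 3 (^): row=0 col=0 char='f'
After 4 (h): row=0 col=0 char='f'
After 5 (h): row=0 col=0 char='f'
After 6 (^): row=0 col=0 char='f'
After 7 (h): row=0 col=0 char='f'
After 8 (j): row=1 col=0 char='n'
After 9 (h): row=1 col=0 char='n'
After 10 ($): row=1 col=8 char='n'

Answer: 1,8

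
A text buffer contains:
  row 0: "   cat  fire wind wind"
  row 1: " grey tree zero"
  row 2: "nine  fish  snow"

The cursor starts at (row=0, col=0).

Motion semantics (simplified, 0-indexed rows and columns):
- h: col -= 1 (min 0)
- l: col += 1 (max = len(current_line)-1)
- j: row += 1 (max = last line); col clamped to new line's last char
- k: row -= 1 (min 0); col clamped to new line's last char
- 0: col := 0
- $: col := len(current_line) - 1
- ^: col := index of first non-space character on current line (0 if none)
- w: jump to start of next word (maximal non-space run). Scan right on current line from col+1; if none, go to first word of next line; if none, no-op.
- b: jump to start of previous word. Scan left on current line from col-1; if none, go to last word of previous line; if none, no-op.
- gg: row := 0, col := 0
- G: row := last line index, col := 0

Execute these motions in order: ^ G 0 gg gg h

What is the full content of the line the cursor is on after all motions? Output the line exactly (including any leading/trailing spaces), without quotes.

Answer:    cat  fire wind wind

Derivation:
After 1 (^): row=0 col=3 char='c'
After 2 (G): row=2 col=0 char='n'
After 3 (0): row=2 col=0 char='n'
After 4 (gg): row=0 col=0 char='_'
After 5 (gg): row=0 col=0 char='_'
After 6 (h): row=0 col=0 char='_'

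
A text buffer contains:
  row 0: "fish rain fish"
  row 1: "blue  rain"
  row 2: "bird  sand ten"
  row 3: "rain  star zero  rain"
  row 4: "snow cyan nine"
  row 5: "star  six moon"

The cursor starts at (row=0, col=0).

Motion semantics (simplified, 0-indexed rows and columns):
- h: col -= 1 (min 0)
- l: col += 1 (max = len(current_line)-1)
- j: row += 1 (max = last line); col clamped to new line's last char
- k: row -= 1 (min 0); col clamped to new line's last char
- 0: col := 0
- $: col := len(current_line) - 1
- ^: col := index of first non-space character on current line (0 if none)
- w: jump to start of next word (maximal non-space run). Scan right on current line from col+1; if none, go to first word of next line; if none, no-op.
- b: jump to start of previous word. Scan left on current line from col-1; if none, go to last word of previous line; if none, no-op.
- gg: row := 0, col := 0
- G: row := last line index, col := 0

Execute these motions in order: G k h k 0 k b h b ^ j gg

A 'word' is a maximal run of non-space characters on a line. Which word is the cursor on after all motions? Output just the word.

After 1 (G): row=5 col=0 char='s'
After 2 (k): row=4 col=0 char='s'
After 3 (h): row=4 col=0 char='s'
After 4 (k): row=3 col=0 char='r'
After 5 (0): row=3 col=0 char='r'
After 6 (k): row=2 col=0 char='b'
After 7 (b): row=1 col=6 char='r'
After 8 (h): row=1 col=5 char='_'
After 9 (b): row=1 col=0 char='b'
After 10 (^): row=1 col=0 char='b'
After 11 (j): row=2 col=0 char='b'
After 12 (gg): row=0 col=0 char='f'

Answer: fish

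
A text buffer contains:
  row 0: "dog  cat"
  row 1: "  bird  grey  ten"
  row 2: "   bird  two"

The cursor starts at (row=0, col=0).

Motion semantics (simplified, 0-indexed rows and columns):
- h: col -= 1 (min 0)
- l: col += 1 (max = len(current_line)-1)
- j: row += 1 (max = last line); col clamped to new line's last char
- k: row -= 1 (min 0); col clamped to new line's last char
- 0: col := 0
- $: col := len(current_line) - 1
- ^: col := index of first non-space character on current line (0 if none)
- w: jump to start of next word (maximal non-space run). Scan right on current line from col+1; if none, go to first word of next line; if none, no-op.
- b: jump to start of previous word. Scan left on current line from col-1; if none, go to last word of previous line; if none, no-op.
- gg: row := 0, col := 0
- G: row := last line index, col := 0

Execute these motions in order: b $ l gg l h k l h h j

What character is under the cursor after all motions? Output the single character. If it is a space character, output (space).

Answer: (space)

Derivation:
After 1 (b): row=0 col=0 char='d'
After 2 ($): row=0 col=7 char='t'
After 3 (l): row=0 col=7 char='t'
After 4 (gg): row=0 col=0 char='d'
After 5 (l): row=0 col=1 char='o'
After 6 (h): row=0 col=0 char='d'
After 7 (k): row=0 col=0 char='d'
After 8 (l): row=0 col=1 char='o'
After 9 (h): row=0 col=0 char='d'
After 10 (h): row=0 col=0 char='d'
After 11 (j): row=1 col=0 char='_'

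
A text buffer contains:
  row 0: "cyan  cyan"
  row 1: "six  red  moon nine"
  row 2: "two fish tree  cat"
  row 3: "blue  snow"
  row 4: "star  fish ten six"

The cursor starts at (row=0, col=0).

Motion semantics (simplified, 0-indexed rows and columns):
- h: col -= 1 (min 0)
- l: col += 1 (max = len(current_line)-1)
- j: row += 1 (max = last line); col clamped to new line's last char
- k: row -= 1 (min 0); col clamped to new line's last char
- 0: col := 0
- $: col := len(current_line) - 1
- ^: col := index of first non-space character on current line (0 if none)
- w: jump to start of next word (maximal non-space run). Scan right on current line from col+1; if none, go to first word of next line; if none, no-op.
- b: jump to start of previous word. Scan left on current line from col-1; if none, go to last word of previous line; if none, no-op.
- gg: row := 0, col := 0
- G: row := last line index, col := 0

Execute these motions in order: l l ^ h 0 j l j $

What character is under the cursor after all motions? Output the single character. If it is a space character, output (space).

Answer: t

Derivation:
After 1 (l): row=0 col=1 char='y'
After 2 (l): row=0 col=2 char='a'
After 3 (^): row=0 col=0 char='c'
After 4 (h): row=0 col=0 char='c'
After 5 (0): row=0 col=0 char='c'
After 6 (j): row=1 col=0 char='s'
After 7 (l): row=1 col=1 char='i'
After 8 (j): row=2 col=1 char='w'
After 9 ($): row=2 col=17 char='t'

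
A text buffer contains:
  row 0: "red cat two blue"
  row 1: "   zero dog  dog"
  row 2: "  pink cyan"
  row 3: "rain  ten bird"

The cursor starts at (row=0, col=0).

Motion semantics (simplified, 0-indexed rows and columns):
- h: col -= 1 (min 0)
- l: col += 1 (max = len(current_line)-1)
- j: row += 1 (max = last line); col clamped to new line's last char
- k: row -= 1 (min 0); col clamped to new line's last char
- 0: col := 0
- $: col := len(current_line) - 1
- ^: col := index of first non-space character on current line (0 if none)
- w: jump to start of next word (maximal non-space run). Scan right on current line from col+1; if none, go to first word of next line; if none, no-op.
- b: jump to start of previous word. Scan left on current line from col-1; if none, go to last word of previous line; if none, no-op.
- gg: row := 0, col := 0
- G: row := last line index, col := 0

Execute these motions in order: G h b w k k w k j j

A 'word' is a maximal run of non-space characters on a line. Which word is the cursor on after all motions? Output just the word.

After 1 (G): row=3 col=0 char='r'
After 2 (h): row=3 col=0 char='r'
After 3 (b): row=2 col=7 char='c'
After 4 (w): row=3 col=0 char='r'
After 5 (k): row=2 col=0 char='_'
After 6 (k): row=1 col=0 char='_'
After 7 (w): row=1 col=3 char='z'
After 8 (k): row=0 col=3 char='_'
After 9 (j): row=1 col=3 char='z'
After 10 (j): row=2 col=3 char='i'

Answer: pink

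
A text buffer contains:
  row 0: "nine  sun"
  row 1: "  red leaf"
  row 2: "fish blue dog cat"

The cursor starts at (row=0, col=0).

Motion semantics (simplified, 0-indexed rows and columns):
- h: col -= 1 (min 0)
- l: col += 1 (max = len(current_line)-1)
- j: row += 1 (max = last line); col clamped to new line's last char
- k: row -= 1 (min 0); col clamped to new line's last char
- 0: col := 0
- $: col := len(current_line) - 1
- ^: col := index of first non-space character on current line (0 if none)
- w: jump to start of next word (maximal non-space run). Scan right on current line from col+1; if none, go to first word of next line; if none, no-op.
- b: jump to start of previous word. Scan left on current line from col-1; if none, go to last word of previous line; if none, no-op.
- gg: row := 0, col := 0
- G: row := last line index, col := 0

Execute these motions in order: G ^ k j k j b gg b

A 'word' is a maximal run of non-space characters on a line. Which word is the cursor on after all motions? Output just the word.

After 1 (G): row=2 col=0 char='f'
After 2 (^): row=2 col=0 char='f'
After 3 (k): row=1 col=0 char='_'
After 4 (j): row=2 col=0 char='f'
After 5 (k): row=1 col=0 char='_'
After 6 (j): row=2 col=0 char='f'
After 7 (b): row=1 col=6 char='l'
After 8 (gg): row=0 col=0 char='n'
After 9 (b): row=0 col=0 char='n'

Answer: nine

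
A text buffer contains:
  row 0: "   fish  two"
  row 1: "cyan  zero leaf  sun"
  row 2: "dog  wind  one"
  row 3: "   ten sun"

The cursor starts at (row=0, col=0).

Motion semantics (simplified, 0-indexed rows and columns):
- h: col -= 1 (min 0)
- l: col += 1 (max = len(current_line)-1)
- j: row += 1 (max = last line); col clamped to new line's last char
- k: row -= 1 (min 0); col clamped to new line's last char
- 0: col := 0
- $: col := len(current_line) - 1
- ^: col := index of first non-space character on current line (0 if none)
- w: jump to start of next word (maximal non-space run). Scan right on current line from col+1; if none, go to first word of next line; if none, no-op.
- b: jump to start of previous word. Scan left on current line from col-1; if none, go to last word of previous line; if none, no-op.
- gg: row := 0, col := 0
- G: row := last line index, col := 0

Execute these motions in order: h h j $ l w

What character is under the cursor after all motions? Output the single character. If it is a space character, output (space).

After 1 (h): row=0 col=0 char='_'
After 2 (h): row=0 col=0 char='_'
After 3 (j): row=1 col=0 char='c'
After 4 ($): row=1 col=19 char='n'
After 5 (l): row=1 col=19 char='n'
After 6 (w): row=2 col=0 char='d'

Answer: d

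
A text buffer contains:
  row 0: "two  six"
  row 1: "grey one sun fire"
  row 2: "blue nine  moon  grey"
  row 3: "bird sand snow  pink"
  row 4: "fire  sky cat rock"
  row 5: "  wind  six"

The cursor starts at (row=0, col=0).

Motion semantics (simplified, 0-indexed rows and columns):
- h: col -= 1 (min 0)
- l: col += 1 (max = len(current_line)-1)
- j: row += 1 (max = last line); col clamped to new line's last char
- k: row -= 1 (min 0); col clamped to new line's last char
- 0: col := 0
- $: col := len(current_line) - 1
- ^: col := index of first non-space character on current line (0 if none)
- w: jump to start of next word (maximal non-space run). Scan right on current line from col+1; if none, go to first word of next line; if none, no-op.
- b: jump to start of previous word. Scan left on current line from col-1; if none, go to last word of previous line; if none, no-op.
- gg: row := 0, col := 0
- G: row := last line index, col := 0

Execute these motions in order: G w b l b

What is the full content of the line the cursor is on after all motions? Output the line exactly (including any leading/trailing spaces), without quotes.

After 1 (G): row=5 col=0 char='_'
After 2 (w): row=5 col=2 char='w'
After 3 (b): row=4 col=14 char='r'
After 4 (l): row=4 col=15 char='o'
After 5 (b): row=4 col=14 char='r'

Answer: fire  sky cat rock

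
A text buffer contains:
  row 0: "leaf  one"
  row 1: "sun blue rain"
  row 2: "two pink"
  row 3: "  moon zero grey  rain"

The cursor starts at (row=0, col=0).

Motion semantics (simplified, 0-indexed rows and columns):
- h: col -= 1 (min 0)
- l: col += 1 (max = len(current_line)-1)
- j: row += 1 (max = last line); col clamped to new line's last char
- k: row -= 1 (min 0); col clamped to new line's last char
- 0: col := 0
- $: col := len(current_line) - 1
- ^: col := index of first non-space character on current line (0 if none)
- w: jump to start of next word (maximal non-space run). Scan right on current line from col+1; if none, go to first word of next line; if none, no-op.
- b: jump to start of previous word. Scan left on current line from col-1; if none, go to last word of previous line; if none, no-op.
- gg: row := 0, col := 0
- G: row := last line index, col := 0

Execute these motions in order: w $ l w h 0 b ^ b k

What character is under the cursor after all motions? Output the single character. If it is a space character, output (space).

After 1 (w): row=0 col=6 char='o'
After 2 ($): row=0 col=8 char='e'
After 3 (l): row=0 col=8 char='e'
After 4 (w): row=1 col=0 char='s'
After 5 (h): row=1 col=0 char='s'
After 6 (0): row=1 col=0 char='s'
After 7 (b): row=0 col=6 char='o'
After 8 (^): row=0 col=0 char='l'
After 9 (b): row=0 col=0 char='l'
After 10 (k): row=0 col=0 char='l'

Answer: l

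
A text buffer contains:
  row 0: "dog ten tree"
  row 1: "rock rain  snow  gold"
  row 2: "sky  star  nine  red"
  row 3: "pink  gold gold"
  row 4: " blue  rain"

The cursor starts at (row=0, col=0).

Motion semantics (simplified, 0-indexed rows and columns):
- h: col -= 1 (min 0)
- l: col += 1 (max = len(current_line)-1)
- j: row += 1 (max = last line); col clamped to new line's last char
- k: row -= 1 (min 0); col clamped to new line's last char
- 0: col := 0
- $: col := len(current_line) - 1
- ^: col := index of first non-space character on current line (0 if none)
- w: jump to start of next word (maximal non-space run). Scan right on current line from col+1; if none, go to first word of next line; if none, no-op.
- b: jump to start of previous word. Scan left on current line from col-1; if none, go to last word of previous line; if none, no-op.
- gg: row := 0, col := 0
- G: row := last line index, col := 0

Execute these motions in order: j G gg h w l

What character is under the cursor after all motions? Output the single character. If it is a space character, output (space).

After 1 (j): row=1 col=0 char='r'
After 2 (G): row=4 col=0 char='_'
After 3 (gg): row=0 col=0 char='d'
After 4 (h): row=0 col=0 char='d'
After 5 (w): row=0 col=4 char='t'
After 6 (l): row=0 col=5 char='e'

Answer: e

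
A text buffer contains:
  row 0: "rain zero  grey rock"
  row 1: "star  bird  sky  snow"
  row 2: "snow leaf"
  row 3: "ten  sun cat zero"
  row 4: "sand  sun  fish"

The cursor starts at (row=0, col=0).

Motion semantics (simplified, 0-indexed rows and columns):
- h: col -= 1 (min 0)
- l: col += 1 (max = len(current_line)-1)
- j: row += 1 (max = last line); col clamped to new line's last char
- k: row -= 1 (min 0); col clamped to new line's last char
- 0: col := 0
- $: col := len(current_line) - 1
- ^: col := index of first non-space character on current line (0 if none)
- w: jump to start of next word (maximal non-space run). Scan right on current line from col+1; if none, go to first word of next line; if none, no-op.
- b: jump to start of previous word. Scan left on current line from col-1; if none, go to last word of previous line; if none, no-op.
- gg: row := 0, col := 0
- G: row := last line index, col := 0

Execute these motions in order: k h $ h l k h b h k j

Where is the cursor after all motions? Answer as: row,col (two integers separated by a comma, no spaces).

After 1 (k): row=0 col=0 char='r'
After 2 (h): row=0 col=0 char='r'
After 3 ($): row=0 col=19 char='k'
After 4 (h): row=0 col=18 char='c'
After 5 (l): row=0 col=19 char='k'
After 6 (k): row=0 col=19 char='k'
After 7 (h): row=0 col=18 char='c'
After 8 (b): row=0 col=16 char='r'
After 9 (h): row=0 col=15 char='_'
After 10 (k): row=0 col=15 char='_'
After 11 (j): row=1 col=15 char='_'

Answer: 1,15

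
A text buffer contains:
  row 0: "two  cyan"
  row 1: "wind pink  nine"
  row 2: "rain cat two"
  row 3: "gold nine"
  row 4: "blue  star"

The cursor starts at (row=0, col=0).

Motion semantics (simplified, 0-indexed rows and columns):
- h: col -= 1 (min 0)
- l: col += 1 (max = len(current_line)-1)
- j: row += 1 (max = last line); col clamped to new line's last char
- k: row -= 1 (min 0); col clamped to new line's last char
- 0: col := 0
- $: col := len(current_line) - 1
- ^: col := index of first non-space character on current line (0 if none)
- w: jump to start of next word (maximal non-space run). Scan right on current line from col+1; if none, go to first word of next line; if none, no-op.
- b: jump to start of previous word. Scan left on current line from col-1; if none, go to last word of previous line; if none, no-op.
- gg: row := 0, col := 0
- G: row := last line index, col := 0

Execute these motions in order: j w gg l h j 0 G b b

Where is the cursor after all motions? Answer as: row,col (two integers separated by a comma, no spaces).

After 1 (j): row=1 col=0 char='w'
After 2 (w): row=1 col=5 char='p'
After 3 (gg): row=0 col=0 char='t'
After 4 (l): row=0 col=1 char='w'
After 5 (h): row=0 col=0 char='t'
After 6 (j): row=1 col=0 char='w'
After 7 (0): row=1 col=0 char='w'
After 8 (G): row=4 col=0 char='b'
After 9 (b): row=3 col=5 char='n'
After 10 (b): row=3 col=0 char='g'

Answer: 3,0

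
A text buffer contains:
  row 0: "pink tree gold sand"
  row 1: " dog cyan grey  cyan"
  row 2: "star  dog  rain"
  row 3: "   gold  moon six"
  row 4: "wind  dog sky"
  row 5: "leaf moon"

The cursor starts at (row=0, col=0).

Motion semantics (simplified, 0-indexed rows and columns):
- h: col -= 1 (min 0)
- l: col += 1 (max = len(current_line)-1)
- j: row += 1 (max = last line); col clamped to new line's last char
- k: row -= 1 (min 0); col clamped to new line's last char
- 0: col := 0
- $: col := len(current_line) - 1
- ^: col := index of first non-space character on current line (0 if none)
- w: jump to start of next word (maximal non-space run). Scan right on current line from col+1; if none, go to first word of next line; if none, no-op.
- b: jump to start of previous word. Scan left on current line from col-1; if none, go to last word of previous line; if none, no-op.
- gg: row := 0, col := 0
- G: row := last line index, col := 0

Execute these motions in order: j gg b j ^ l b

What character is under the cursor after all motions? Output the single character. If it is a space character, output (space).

Answer: d

Derivation:
After 1 (j): row=1 col=0 char='_'
After 2 (gg): row=0 col=0 char='p'
After 3 (b): row=0 col=0 char='p'
After 4 (j): row=1 col=0 char='_'
After 5 (^): row=1 col=1 char='d'
After 6 (l): row=1 col=2 char='o'
After 7 (b): row=1 col=1 char='d'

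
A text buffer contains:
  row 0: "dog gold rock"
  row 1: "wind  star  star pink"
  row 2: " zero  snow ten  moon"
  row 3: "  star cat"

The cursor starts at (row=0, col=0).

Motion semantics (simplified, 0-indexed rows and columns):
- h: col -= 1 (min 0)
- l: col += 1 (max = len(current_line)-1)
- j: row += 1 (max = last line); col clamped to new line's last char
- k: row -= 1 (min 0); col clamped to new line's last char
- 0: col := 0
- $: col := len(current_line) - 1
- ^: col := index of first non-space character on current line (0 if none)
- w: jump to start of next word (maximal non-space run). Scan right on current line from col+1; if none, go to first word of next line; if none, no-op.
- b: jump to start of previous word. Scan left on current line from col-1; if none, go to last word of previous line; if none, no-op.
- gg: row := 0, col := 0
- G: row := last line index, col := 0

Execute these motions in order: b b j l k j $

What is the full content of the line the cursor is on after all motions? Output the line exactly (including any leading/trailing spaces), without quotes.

After 1 (b): row=0 col=0 char='d'
After 2 (b): row=0 col=0 char='d'
After 3 (j): row=1 col=0 char='w'
After 4 (l): row=1 col=1 char='i'
After 5 (k): row=0 col=1 char='o'
After 6 (j): row=1 col=1 char='i'
After 7 ($): row=1 col=20 char='k'

Answer: wind  star  star pink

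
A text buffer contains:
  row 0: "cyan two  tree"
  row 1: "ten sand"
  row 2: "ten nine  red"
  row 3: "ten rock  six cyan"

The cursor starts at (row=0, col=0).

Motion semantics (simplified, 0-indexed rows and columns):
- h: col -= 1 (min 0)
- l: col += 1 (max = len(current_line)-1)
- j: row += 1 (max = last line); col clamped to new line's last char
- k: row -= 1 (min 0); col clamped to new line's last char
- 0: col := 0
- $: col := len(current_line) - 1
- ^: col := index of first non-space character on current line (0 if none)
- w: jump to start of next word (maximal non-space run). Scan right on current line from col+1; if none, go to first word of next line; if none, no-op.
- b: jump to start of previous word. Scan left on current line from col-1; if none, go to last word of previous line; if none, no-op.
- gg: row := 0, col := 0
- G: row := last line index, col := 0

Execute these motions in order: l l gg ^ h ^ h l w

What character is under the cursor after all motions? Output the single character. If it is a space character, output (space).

After 1 (l): row=0 col=1 char='y'
After 2 (l): row=0 col=2 char='a'
After 3 (gg): row=0 col=0 char='c'
After 4 (^): row=0 col=0 char='c'
After 5 (h): row=0 col=0 char='c'
After 6 (^): row=0 col=0 char='c'
After 7 (h): row=0 col=0 char='c'
After 8 (l): row=0 col=1 char='y'
After 9 (w): row=0 col=5 char='t'

Answer: t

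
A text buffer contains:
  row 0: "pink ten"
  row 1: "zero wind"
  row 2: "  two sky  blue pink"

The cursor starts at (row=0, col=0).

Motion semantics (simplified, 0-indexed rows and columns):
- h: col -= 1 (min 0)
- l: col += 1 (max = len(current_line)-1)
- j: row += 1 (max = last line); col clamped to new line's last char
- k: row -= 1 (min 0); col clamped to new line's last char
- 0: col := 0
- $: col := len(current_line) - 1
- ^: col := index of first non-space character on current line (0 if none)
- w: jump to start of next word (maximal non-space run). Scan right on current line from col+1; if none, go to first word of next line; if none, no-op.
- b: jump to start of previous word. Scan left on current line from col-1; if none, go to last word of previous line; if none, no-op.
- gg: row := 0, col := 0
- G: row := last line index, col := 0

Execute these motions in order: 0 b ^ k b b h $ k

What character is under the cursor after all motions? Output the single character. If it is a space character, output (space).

After 1 (0): row=0 col=0 char='p'
After 2 (b): row=0 col=0 char='p'
After 3 (^): row=0 col=0 char='p'
After 4 (k): row=0 col=0 char='p'
After 5 (b): row=0 col=0 char='p'
After 6 (b): row=0 col=0 char='p'
After 7 (h): row=0 col=0 char='p'
After 8 ($): row=0 col=7 char='n'
After 9 (k): row=0 col=7 char='n'

Answer: n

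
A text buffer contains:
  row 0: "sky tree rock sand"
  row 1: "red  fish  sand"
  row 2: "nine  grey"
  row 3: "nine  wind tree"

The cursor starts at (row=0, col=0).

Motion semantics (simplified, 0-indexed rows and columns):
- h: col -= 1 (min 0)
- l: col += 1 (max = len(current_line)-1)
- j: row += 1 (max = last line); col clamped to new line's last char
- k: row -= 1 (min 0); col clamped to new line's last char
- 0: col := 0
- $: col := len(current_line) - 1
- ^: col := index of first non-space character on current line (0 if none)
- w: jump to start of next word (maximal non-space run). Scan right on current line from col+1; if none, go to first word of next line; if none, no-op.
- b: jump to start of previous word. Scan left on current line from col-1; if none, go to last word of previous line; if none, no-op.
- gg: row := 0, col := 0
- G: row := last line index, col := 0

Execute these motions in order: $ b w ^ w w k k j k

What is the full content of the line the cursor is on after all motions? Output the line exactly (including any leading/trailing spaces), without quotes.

Answer: sky tree rock sand

Derivation:
After 1 ($): row=0 col=17 char='d'
After 2 (b): row=0 col=14 char='s'
After 3 (w): row=1 col=0 char='r'
After 4 (^): row=1 col=0 char='r'
After 5 (w): row=1 col=5 char='f'
After 6 (w): row=1 col=11 char='s'
After 7 (k): row=0 col=11 char='c'
After 8 (k): row=0 col=11 char='c'
After 9 (j): row=1 col=11 char='s'
After 10 (k): row=0 col=11 char='c'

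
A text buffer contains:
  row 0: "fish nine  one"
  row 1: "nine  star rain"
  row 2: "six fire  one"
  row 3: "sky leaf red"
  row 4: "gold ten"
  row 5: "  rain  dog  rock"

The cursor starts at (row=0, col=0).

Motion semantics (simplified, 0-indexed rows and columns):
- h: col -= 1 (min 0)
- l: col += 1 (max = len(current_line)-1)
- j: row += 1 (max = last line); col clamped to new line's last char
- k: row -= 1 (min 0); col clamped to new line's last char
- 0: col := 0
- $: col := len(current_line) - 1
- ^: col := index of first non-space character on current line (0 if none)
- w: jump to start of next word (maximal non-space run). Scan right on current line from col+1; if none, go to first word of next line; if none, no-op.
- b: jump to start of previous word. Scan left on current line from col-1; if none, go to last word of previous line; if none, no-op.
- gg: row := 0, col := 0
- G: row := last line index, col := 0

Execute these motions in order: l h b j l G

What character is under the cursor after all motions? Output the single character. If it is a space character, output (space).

Answer: (space)

Derivation:
After 1 (l): row=0 col=1 char='i'
After 2 (h): row=0 col=0 char='f'
After 3 (b): row=0 col=0 char='f'
After 4 (j): row=1 col=0 char='n'
After 5 (l): row=1 col=1 char='i'
After 6 (G): row=5 col=0 char='_'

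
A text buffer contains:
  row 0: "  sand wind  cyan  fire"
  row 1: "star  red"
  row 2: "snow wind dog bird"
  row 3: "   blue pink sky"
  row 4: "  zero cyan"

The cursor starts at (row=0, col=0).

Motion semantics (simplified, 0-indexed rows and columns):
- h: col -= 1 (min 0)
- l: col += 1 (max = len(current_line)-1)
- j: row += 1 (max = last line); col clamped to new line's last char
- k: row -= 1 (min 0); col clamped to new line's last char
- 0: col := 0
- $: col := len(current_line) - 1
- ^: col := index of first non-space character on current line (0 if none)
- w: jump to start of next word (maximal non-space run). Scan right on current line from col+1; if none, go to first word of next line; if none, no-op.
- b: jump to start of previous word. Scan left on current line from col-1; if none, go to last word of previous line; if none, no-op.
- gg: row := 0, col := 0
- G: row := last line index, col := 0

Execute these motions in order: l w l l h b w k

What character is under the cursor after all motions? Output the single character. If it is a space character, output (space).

After 1 (l): row=0 col=1 char='_'
After 2 (w): row=0 col=2 char='s'
After 3 (l): row=0 col=3 char='a'
After 4 (l): row=0 col=4 char='n'
After 5 (h): row=0 col=3 char='a'
After 6 (b): row=0 col=2 char='s'
After 7 (w): row=0 col=7 char='w'
After 8 (k): row=0 col=7 char='w'

Answer: w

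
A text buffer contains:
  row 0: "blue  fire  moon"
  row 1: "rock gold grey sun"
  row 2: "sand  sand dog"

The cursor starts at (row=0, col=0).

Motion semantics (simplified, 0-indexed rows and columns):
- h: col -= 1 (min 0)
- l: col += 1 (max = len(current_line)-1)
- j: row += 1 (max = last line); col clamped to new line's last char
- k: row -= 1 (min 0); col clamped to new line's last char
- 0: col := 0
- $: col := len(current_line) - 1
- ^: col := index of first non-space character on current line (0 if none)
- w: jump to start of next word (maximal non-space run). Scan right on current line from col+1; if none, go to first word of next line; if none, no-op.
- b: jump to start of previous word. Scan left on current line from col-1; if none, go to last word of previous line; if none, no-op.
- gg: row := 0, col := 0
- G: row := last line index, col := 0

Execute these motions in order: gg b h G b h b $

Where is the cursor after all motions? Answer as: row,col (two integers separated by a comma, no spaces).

After 1 (gg): row=0 col=0 char='b'
After 2 (b): row=0 col=0 char='b'
After 3 (h): row=0 col=0 char='b'
After 4 (G): row=2 col=0 char='s'
After 5 (b): row=1 col=15 char='s'
After 6 (h): row=1 col=14 char='_'
After 7 (b): row=1 col=10 char='g'
After 8 ($): row=1 col=17 char='n'

Answer: 1,17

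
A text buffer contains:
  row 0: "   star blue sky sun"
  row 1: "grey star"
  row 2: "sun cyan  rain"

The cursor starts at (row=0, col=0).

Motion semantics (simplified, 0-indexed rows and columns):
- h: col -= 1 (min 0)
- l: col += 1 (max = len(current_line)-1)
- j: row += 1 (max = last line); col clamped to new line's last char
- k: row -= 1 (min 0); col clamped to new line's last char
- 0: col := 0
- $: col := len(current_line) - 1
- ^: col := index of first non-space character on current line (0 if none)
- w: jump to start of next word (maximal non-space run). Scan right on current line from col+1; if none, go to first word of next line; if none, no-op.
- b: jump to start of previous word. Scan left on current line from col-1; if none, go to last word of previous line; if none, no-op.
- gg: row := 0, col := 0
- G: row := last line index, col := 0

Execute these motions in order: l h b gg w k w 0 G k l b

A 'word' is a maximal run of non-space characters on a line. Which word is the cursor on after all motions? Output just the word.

After 1 (l): row=0 col=1 char='_'
After 2 (h): row=0 col=0 char='_'
After 3 (b): row=0 col=0 char='_'
After 4 (gg): row=0 col=0 char='_'
After 5 (w): row=0 col=3 char='s'
After 6 (k): row=0 col=3 char='s'
After 7 (w): row=0 col=8 char='b'
After 8 (0): row=0 col=0 char='_'
After 9 (G): row=2 col=0 char='s'
After 10 (k): row=1 col=0 char='g'
After 11 (l): row=1 col=1 char='r'
After 12 (b): row=1 col=0 char='g'

Answer: grey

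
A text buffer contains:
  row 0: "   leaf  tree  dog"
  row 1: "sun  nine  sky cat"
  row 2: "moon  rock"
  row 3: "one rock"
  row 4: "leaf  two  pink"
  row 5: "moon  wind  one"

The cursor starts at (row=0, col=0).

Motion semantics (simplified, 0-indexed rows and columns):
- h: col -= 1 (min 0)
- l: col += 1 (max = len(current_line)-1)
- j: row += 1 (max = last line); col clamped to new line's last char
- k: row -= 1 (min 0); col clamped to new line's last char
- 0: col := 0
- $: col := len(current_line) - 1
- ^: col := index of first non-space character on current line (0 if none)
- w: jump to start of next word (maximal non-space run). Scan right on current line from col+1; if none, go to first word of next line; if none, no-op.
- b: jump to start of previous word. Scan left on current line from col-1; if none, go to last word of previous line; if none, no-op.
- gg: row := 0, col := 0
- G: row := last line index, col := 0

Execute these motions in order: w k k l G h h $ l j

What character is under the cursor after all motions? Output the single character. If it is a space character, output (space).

After 1 (w): row=0 col=3 char='l'
After 2 (k): row=0 col=3 char='l'
After 3 (k): row=0 col=3 char='l'
After 4 (l): row=0 col=4 char='e'
After 5 (G): row=5 col=0 char='m'
After 6 (h): row=5 col=0 char='m'
After 7 (h): row=5 col=0 char='m'
After 8 ($): row=5 col=14 char='e'
After 9 (l): row=5 col=14 char='e'
After 10 (j): row=5 col=14 char='e'

Answer: e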